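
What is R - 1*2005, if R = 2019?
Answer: 14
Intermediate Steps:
R - 1*2005 = 2019 - 1*2005 = 2019 - 2005 = 14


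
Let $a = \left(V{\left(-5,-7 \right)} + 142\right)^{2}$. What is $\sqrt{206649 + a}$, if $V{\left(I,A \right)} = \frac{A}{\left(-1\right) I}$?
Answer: $\frac{\sqrt{5660434}}{5} \approx 475.83$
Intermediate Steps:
$V{\left(I,A \right)} = - \frac{A}{I}$ ($V{\left(I,A \right)} = A \left(- \frac{1}{I}\right) = - \frac{A}{I}$)
$a = \frac{494209}{25}$ ($a = \left(\left(-1\right) \left(-7\right) \frac{1}{-5} + 142\right)^{2} = \left(\left(-1\right) \left(-7\right) \left(- \frac{1}{5}\right) + 142\right)^{2} = \left(- \frac{7}{5} + 142\right)^{2} = \left(\frac{703}{5}\right)^{2} = \frac{494209}{25} \approx 19768.0$)
$\sqrt{206649 + a} = \sqrt{206649 + \frac{494209}{25}} = \sqrt{\frac{5660434}{25}} = \frac{\sqrt{5660434}}{5}$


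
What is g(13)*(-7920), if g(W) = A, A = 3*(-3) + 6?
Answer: 23760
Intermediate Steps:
A = -3 (A = -9 + 6 = -3)
g(W) = -3
g(13)*(-7920) = -3*(-7920) = 23760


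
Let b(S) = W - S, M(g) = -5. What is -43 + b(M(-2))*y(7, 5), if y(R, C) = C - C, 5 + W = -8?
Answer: -43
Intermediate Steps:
W = -13 (W = -5 - 8 = -13)
y(R, C) = 0
b(S) = -13 - S
-43 + b(M(-2))*y(7, 5) = -43 + (-13 - 1*(-5))*0 = -43 + (-13 + 5)*0 = -43 - 8*0 = -43 + 0 = -43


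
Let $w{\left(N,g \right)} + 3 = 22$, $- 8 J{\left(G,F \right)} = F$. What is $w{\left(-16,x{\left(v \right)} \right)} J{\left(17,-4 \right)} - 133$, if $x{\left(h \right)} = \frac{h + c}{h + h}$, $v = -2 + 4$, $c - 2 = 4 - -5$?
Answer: $- \frac{247}{2} \approx -123.5$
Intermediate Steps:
$J{\left(G,F \right)} = - \frac{F}{8}$
$c = 11$ ($c = 2 + \left(4 - -5\right) = 2 + \left(4 + 5\right) = 2 + 9 = 11$)
$v = 2$
$x{\left(h \right)} = \frac{11 + h}{2 h}$ ($x{\left(h \right)} = \frac{h + 11}{h + h} = \frac{11 + h}{2 h}$)
$w{\left(N,g \right)} = 19$ ($w{\left(N,g \right)} = -3 + 22 = 19$)
$w{\left(-16,x{\left(v \right)} \right)} J{\left(17,-4 \right)} - 133 = 19 \left(\left(- \frac{1}{8}\right) \left(-4\right)\right) - 133 = 19 \cdot \frac{1}{2} - 133 = \frac{19}{2} - 133 = - \frac{247}{2}$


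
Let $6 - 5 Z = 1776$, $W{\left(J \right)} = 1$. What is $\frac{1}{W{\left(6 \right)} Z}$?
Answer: $- \frac{1}{354} \approx -0.0028249$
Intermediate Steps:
$Z = -354$ ($Z = \frac{6}{5} - \frac{1776}{5} = -354$)
$\frac{1}{W{\left(6 \right)} Z} = \frac{1}{1 \left(-354\right)} = \frac{1}{-354} = - \frac{1}{354}$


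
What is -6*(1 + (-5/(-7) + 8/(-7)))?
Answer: -24/7 ≈ -3.4286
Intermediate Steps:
-6*(1 + (-5/(-7) + 8/(-7))) = -6*(1 + (-5*(-1/7) + 8*(-1/7))) = -6*(1 + (5/7 - 8/7)) = -6*(1 - 3/7) = -6*4/7 = -24/7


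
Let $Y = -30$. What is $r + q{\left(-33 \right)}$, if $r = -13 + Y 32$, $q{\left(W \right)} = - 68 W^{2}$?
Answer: $-75025$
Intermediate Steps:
$r = -973$ ($r = -13 - 960 = -973$)
$r + q{\left(-33 \right)} = -973 - 68 \left(-33\right)^{2} = -973 - 74052 = -75025$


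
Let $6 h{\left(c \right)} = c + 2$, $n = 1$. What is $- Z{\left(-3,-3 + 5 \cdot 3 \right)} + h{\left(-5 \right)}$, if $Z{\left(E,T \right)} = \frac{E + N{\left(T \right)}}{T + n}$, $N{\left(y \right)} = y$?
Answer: $- \frac{31}{26} \approx -1.1923$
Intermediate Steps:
$Z{\left(E,T \right)} = \frac{E + T}{1 + T}$ ($Z{\left(E,T \right)} = \frac{E + T}{T + 1} = \frac{E + T}{1 + T}$)
$h{\left(c \right)} = \frac{1}{3} + \frac{c}{6}$ ($h{\left(c \right)} = \frac{c + 2}{6} = \frac{2 + c}{6} = \frac{1}{3} + \frac{c}{6}$)
$- Z{\left(-3,-3 + 5 \cdot 3 \right)} + h{\left(-5 \right)} = - \frac{-3 + \left(-3 + 5 \cdot 3\right)}{1 + \left(-3 + 5 \cdot 3\right)} + \left(\frac{1}{3} + \frac{1}{6} \left(-5\right)\right) = - \frac{-3 + \left(-3 + 15\right)}{1 + \left(-3 + 15\right)} + \left(\frac{1}{3} - \frac{5}{6}\right) = - \frac{-3 + 12}{1 + 12} - \frac{1}{2} = - \frac{9}{13} - \frac{1}{2} = - \frac{31}{26}$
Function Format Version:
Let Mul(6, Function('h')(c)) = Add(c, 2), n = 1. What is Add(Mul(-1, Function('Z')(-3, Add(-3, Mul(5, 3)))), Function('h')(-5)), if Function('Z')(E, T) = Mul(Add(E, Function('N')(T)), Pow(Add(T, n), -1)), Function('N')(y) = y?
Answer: Rational(-31, 26) ≈ -1.1923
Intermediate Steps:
Function('Z')(E, T) = Mul(Pow(Add(1, T), -1), Add(E, T)) (Function('Z')(E, T) = Mul(Add(E, T), Pow(Add(T, 1), -1)) = Mul(Add(E, T), Pow(Add(1, T), -1)) = Mul(Pow(Add(1, T), -1), Add(E, T)))
Function('h')(c) = Add(Rational(1, 3), Mul(Rational(1, 6), c)) (Function('h')(c) = Mul(Rational(1, 6), Add(c, 2)) = Mul(Rational(1, 6), Add(2, c)) = Add(Rational(1, 3), Mul(Rational(1, 6), c)))
Add(Mul(-1, Function('Z')(-3, Add(-3, Mul(5, 3)))), Function('h')(-5)) = Add(Mul(-1, Mul(Pow(Add(1, Add(-3, Mul(5, 3))), -1), Add(-3, Add(-3, Mul(5, 3))))), Add(Rational(1, 3), Mul(Rational(1, 6), -5))) = Add(Mul(-1, Mul(Pow(Add(1, Add(-3, 15)), -1), Add(-3, Add(-3, 15)))), Add(Rational(1, 3), Rational(-5, 6))) = Add(Mul(-1, Mul(Pow(Add(1, 12), -1), Add(-3, 12))), Rational(-1, 2)) = Add(Mul(-1, Mul(Pow(13, -1), 9)), Rational(-1, 2)) = Add(Mul(-1, Mul(Rational(1, 13), 9)), Rational(-1, 2)) = Add(Mul(-1, Rational(9, 13)), Rational(-1, 2)) = Add(Rational(-9, 13), Rational(-1, 2)) = Rational(-31, 26)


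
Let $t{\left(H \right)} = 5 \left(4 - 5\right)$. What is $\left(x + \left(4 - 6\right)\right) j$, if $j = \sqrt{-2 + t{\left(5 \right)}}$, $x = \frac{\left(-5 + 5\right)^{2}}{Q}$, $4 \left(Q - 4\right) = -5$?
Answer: $- 2 i \sqrt{7} \approx - 5.2915 i$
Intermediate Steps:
$t{\left(H \right)} = -5$ ($t{\left(H \right)} = 5 \left(-1\right) = -5$)
$Q = \frac{11}{4}$ ($Q = 4 + \frac{1}{4} \left(-5\right) = 4 - \frac{5}{4} = \frac{11}{4} \approx 2.75$)
$x = 0$ ($x = \frac{\left(-5 + 5\right)^{2}}{\frac{11}{4}} = 0^{2} \cdot \frac{4}{11} = 0 \cdot \frac{4}{11} = 0$)
$j = i \sqrt{7}$ ($j = \sqrt{-2 - 5} = \sqrt{-7} = i \sqrt{7} \approx 2.6458 i$)
$\left(x + \left(4 - 6\right)\right) j = \left(0 + \left(4 - 6\right)\right) i \sqrt{7} = \left(0 - 2\right) i \sqrt{7} = - 2 i \sqrt{7}$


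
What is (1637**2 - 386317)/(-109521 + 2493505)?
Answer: 573363/595996 ≈ 0.96202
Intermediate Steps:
(1637**2 - 386317)/(-109521 + 2493505) = (2679769 - 386317)/2383984 = 2293452*(1/2383984) = 573363/595996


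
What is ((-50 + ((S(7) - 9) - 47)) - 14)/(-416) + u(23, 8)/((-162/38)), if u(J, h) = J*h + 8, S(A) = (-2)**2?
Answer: -125681/2808 ≈ -44.758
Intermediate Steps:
S(A) = 4
u(J, h) = 8 + J*h
((-50 + ((S(7) - 9) - 47)) - 14)/(-416) + u(23, 8)/((-162/38)) = ((-50 + ((4 - 9) - 47)) - 14)/(-416) + (8 + 23*8)/((-162/38)) = ((-50 + (-5 - 47)) - 14)*(-1/416) + (8 + 184)/((-162*1/38)) = ((-50 - 52) - 14)*(-1/416) + 192/(-81/19) = (-102 - 14)*(-1/416) + 192*(-19/81) = -116*(-1/416) - 1216/27 = 29/104 - 1216/27 = -125681/2808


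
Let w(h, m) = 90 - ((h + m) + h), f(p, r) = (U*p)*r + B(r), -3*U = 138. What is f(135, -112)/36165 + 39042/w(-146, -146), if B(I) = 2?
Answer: 296531591/3182520 ≈ 93.175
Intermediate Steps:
U = -46 (U = -⅓*138 = -46)
f(p, r) = 2 - 46*p*r (f(p, r) = (-46*p)*r + 2 = -46*p*r + 2 = 2 - 46*p*r)
w(h, m) = 90 - m - 2*h (w(h, m) = 90 - (m + 2*h) = 90 + (-m - 2*h) = 90 - m - 2*h)
f(135, -112)/36165 + 39042/w(-146, -146) = (2 - 46*135*(-112))/36165 + 39042/(90 - 1*(-146) - 2*(-146)) = (2 + 695520)*(1/36165) + 39042/(90 + 146 + 292) = 695522*(1/36165) + 39042/528 = 695522/36165 + 39042*(1/528) = 695522/36165 + 6507/88 = 296531591/3182520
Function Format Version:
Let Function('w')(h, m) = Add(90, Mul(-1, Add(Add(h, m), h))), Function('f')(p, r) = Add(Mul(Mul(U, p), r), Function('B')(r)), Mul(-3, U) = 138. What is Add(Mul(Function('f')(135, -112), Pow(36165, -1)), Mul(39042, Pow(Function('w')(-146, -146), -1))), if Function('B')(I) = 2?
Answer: Rational(296531591, 3182520) ≈ 93.175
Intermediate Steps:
U = -46 (U = Mul(Rational(-1, 3), 138) = -46)
Function('f')(p, r) = Add(2, Mul(-46, p, r)) (Function('f')(p, r) = Add(Mul(Mul(-46, p), r), 2) = Add(Mul(-46, p, r), 2) = Add(2, Mul(-46, p, r)))
Function('w')(h, m) = Add(90, Mul(-1, m), Mul(-2, h)) (Function('w')(h, m) = Add(90, Mul(-1, Add(m, Mul(2, h)))) = Add(90, Add(Mul(-1, m), Mul(-2, h))) = Add(90, Mul(-1, m), Mul(-2, h)))
Add(Mul(Function('f')(135, -112), Pow(36165, -1)), Mul(39042, Pow(Function('w')(-146, -146), -1))) = Add(Mul(Add(2, Mul(-46, 135, -112)), Pow(36165, -1)), Mul(39042, Pow(Add(90, Mul(-1, -146), Mul(-2, -146)), -1))) = Add(Mul(Add(2, 695520), Rational(1, 36165)), Mul(39042, Pow(Add(90, 146, 292), -1))) = Add(Mul(695522, Rational(1, 36165)), Mul(39042, Pow(528, -1))) = Add(Rational(695522, 36165), Mul(39042, Rational(1, 528))) = Add(Rational(695522, 36165), Rational(6507, 88)) = Rational(296531591, 3182520)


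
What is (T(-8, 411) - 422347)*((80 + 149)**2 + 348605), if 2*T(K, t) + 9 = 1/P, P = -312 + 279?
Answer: -1863206243200/11 ≈ -1.6938e+11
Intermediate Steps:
P = -33
T(K, t) = -149/33 (T(K, t) = -9/2 + (1/2)/(-33) = -9/2 + (1/2)*(-1/33) = -9/2 - 1/66 = -149/33)
(T(-8, 411) - 422347)*((80 + 149)**2 + 348605) = (-149/33 - 422347)*((80 + 149)**2 + 348605) = -13937600*(229**2 + 348605)/33 = -13937600*(52441 + 348605)/33 = -13937600/33*401046 = -1863206243200/11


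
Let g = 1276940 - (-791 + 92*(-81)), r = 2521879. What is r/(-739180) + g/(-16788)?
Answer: -62019929662/775584615 ≈ -79.965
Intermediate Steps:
g = 1285183 (g = 1276940 - (-791 - 7452) = 1276940 - 1*(-8243) = 1276940 + 8243 = 1285183)
r/(-739180) + g/(-16788) = 2521879/(-739180) + 1285183/(-16788) = 2521879*(-1/739180) + 1285183*(-1/16788) = -2521879/739180 - 1285183/16788 = -62019929662/775584615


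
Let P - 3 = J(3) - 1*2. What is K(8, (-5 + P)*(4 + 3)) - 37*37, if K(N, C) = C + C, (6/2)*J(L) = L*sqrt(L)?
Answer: -1425 + 14*sqrt(3) ≈ -1400.8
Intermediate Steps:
J(L) = L**(3/2)/3 (J(L) = (L*sqrt(L))/3 = L**(3/2)/3)
P = 1 + sqrt(3) (P = 3 + (3**(3/2)/3 - 1*2) = 3 + ((3*sqrt(3))/3 - 2) = 3 + (sqrt(3) - 2) = 3 + (-2 + sqrt(3)) = 1 + sqrt(3) ≈ 2.7321)
K(N, C) = 2*C
K(8, (-5 + P)*(4 + 3)) - 37*37 = 2*((-5 + (1 + sqrt(3)))*(4 + 3)) - 37*37 = 2*((-4 + sqrt(3))*7) - 1369 = 2*(-28 + 7*sqrt(3)) - 1369 = (-56 + 14*sqrt(3)) - 1369 = -1425 + 14*sqrt(3)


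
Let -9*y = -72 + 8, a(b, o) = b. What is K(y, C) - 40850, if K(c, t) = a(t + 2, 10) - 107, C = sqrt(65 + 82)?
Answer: -40955 + 7*sqrt(3) ≈ -40943.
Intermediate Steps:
C = 7*sqrt(3) (C = sqrt(147) = 7*sqrt(3) ≈ 12.124)
y = 64/9 (y = -(-72 + 8)/9 = -1/9*(-64) = 64/9 ≈ 7.1111)
K(c, t) = -105 + t (K(c, t) = (t + 2) - 107 = (2 + t) - 107 = -105 + t)
K(y, C) - 40850 = (-105 + 7*sqrt(3)) - 40850 = -40955 + 7*sqrt(3)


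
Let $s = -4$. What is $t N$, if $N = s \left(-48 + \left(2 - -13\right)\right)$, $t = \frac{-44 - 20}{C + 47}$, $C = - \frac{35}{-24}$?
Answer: $- \frac{202752}{1163} \approx -174.34$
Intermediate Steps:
$C = \frac{35}{24}$ ($C = \left(-35\right) \left(- \frac{1}{24}\right) = \frac{35}{24} \approx 1.4583$)
$t = - \frac{1536}{1163}$ ($t = \frac{-44 - 20}{\frac{35}{24} + 47} = - \frac{64}{\frac{1163}{24}} = \left(-64\right) \frac{24}{1163} = - \frac{1536}{1163} \approx -1.3207$)
$N = 132$ ($N = - 4 \left(-48 + \left(2 - -13\right)\right) = - 4 \left(-48 + \left(2 + 13\right)\right) = - 4 \left(-48 + 15\right) = \left(-4\right) \left(-33\right) = 132$)
$t N = \left(- \frac{1536}{1163}\right) 132 = - \frac{202752}{1163}$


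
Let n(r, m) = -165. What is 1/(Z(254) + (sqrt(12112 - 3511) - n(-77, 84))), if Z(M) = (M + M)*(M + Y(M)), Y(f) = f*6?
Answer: 903389/816111676720 - sqrt(8601)/816111676720 ≈ 1.1068e-6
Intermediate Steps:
Y(f) = 6*f
Z(M) = 14*M**2 (Z(M) = (M + M)*(M + 6*M) = (2*M)*(7*M) = 14*M**2)
1/(Z(254) + (sqrt(12112 - 3511) - n(-77, 84))) = 1/(14*254**2 + (sqrt(12112 - 3511) - 1*(-165))) = 1/(14*64516 + (sqrt(8601) + 165)) = 1/(903224 + (165 + sqrt(8601))) = 1/(903389 + sqrt(8601))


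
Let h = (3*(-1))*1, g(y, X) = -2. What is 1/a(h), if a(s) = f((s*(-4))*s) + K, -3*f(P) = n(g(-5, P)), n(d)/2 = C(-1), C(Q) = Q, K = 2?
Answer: 3/8 ≈ 0.37500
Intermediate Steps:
n(d) = -2 (n(d) = 2*(-1) = -2)
f(P) = ⅔ (f(P) = -⅓*(-2) = ⅔)
h = -3 (h = -3*1 = -3)
a(s) = 8/3 (a(s) = ⅔ + 2 = 8/3)
1/a(h) = 1/(8/3) = 3/8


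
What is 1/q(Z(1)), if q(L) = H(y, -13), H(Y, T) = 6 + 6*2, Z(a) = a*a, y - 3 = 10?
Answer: 1/18 ≈ 0.055556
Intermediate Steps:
y = 13 (y = 3 + 10 = 13)
Z(a) = a²
H(Y, T) = 18 (H(Y, T) = 6 + 12 = 18)
q(L) = 18
1/q(Z(1)) = 1/18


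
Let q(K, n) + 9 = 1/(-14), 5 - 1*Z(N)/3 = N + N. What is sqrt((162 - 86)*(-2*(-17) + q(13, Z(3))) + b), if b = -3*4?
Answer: sqrt(92246)/7 ≈ 43.389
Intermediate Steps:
Z(N) = 15 - 6*N (Z(N) = 15 - 3*(N + N) = 15 - 6*N)
b = -12
q(K, n) = -127/14 (q(K, n) = -9 + 1/(-14) = -9 - 1/14 = -127/14)
sqrt((162 - 86)*(-2*(-17) + q(13, Z(3))) + b) = sqrt((162 - 86)*(-2*(-17) - 127/14) - 12) = sqrt(76*(34 - 127/14) - 12) = sqrt(76*(349/14) - 12) = sqrt(13262/7 - 12) = sqrt(13178/7) = sqrt(92246)/7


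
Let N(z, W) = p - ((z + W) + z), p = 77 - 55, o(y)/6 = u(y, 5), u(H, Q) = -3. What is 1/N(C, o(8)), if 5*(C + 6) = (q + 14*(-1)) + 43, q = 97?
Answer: 5/8 ≈ 0.62500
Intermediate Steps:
o(y) = -18 (o(y) = 6*(-3) = -18)
C = 96/5 (C = -6 + ((97 + 14*(-1)) + 43)/5 = -6 + ((97 - 14) + 43)/5 = -6 + (83 + 43)/5 = -6 + (⅕)*126 = -6 + 126/5 = 96/5 ≈ 19.200)
p = 22
N(z, W) = 22 - W - 2*z (N(z, W) = 22 - ((z + W) + z) = 22 - ((W + z) + z) = 22 - (W + 2*z) = 22 + (-W - 2*z) = 22 - W - 2*z)
1/N(C, o(8)) = 1/(22 - 1*(-18) - 2*96/5) = 1/(22 + 18 - 192/5) = 1/(8/5) = 5/8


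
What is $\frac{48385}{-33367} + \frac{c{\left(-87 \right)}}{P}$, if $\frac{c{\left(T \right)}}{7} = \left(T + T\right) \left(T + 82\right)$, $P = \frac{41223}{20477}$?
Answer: $\frac{198049277355}{65499421} \approx 3023.7$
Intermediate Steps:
$P = \frac{41223}{20477}$ ($P = 41223 \cdot \frac{1}{20477} = \frac{41223}{20477} \approx 2.0131$)
$c{\left(T \right)} = 14 T \left(82 + T\right)$ ($c{\left(T \right)} = 7 \left(T + T\right) \left(T + 82\right) = 7 \cdot 2 T \left(82 + T\right) = 14 T \left(82 + T\right)$)
$\frac{48385}{-33367} + \frac{c{\left(-87 \right)}}{P} = \frac{48385}{-33367} + \frac{14 \left(-87\right) \left(82 - 87\right)}{\frac{41223}{20477}} = 48385 \left(- \frac{1}{33367}\right) + 14 \left(-87\right) \left(-5\right) \frac{20477}{41223} = - \frac{48385}{33367} + 6090 \cdot \frac{20477}{41223} = - \frac{48385}{33367} + \frac{5938330}{1963} = \frac{198049277355}{65499421}$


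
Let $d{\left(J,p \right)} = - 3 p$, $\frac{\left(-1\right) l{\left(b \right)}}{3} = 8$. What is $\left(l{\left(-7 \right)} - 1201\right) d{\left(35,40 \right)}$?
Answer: $147000$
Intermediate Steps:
$l{\left(b \right)} = -24$ ($l{\left(b \right)} = \left(-3\right) 8 = -24$)
$\left(l{\left(-7 \right)} - 1201\right) d{\left(35,40 \right)} = \left(-24 - 1201\right) \left(\left(-3\right) 40\right) = \left(-1225\right) \left(-120\right) = 147000$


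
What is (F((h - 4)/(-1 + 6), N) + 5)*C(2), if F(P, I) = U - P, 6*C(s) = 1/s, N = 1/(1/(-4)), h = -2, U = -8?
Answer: -3/20 ≈ -0.15000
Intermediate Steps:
N = -4 (N = 1/(-¼) = -4)
C(s) = 1/(6*s)
F(P, I) = -8 - P
(F((h - 4)/(-1 + 6), N) + 5)*C(2) = ((-8 - (-2 - 4)/(-1 + 6)) + 5)*((⅙)/2) = ((-8 - (-6)/5) + 5)*((⅙)*(½)) = ((-8 - (-6)/5) + 5)*(1/12) = ((-8 - 1*(-6/5)) + 5)*(1/12) = ((-8 + 6/5) + 5)*(1/12) = (-34/5 + 5)*(1/12) = -9/5*1/12 = -3/20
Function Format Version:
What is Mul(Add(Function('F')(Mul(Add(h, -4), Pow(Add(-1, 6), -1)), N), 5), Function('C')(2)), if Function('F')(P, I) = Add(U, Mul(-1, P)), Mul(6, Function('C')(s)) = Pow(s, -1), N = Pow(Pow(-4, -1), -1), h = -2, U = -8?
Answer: Rational(-3, 20) ≈ -0.15000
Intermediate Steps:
N = -4 (N = Pow(Rational(-1, 4), -1) = -4)
Function('C')(s) = Mul(Rational(1, 6), Pow(s, -1))
Function('F')(P, I) = Add(-8, Mul(-1, P))
Mul(Add(Function('F')(Mul(Add(h, -4), Pow(Add(-1, 6), -1)), N), 5), Function('C')(2)) = Mul(Add(Add(-8, Mul(-1, Mul(Add(-2, -4), Pow(Add(-1, 6), -1)))), 5), Mul(Rational(1, 6), Pow(2, -1))) = Mul(Add(Add(-8, Mul(-1, Mul(-6, Pow(5, -1)))), 5), Mul(Rational(1, 6), Rational(1, 2))) = Mul(Add(Add(-8, Mul(-1, Mul(-6, Rational(1, 5)))), 5), Rational(1, 12)) = Mul(Add(Add(-8, Mul(-1, Rational(-6, 5))), 5), Rational(1, 12)) = Mul(Add(Add(-8, Rational(6, 5)), 5), Rational(1, 12)) = Mul(Add(Rational(-34, 5), 5), Rational(1, 12)) = Mul(Rational(-9, 5), Rational(1, 12)) = Rational(-3, 20)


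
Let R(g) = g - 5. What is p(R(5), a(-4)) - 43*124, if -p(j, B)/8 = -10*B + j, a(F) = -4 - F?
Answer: -5332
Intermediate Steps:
R(g) = -5 + g
p(j, B) = -8*j + 80*B (p(j, B) = -8*(-10*B + j) = -8*(j - 10*B) = -8*j + 80*B)
p(R(5), a(-4)) - 43*124 = (-8*(-5 + 5) + 80*(-4 - 1*(-4))) - 43*124 = (-8*0 + 80*(-4 + 4)) - 5332 = (0 + 80*0) - 5332 = (0 + 0) - 5332 = 0 - 5332 = -5332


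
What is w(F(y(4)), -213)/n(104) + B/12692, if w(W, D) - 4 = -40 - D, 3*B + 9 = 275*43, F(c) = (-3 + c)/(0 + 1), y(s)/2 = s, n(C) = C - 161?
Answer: -26605/9519 ≈ -2.7949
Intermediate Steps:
n(C) = -161 + C
y(s) = 2*s
F(c) = -3 + c (F(c) = (-3 + c)/1 = (-3 + c)*1 = -3 + c)
B = 11816/3 (B = -3 + (275*43)/3 = -3 + (⅓)*11825 = -3 + 11825/3 = 11816/3 ≈ 3938.7)
w(W, D) = -36 - D (w(W, D) = 4 + (-40 - D) = -36 - D)
w(F(y(4)), -213)/n(104) + B/12692 = (-36 - 1*(-213))/(-161 + 104) + (11816/3)/12692 = (-36 + 213)/(-57) + (11816/3)*(1/12692) = 177*(-1/57) + 2954/9519 = -59/19 + 2954/9519 = -26605/9519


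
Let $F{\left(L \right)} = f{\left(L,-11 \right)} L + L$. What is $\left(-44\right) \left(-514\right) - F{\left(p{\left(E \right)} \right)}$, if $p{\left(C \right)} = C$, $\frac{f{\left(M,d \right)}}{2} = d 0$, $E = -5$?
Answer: $22621$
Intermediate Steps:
$f{\left(M,d \right)} = 0$ ($f{\left(M,d \right)} = 2 d 0 = 2 \cdot 0 = 0$)
$F{\left(L \right)} = L$ ($F{\left(L \right)} = 0 L + L = 0 + L = L$)
$\left(-44\right) \left(-514\right) - F{\left(p{\left(E \right)} \right)} = \left(-44\right) \left(-514\right) - -5 = 22616 + 5 = 22621$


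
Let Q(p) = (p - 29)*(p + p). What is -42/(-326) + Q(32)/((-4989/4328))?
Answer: -45114773/271069 ≈ -166.43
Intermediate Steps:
Q(p) = 2*p*(-29 + p) (Q(p) = (-29 + p)*(2*p) = 2*p*(-29 + p))
-42/(-326) + Q(32)/((-4989/4328)) = -42/(-326) + (2*32*(-29 + 32))/((-4989/4328)) = -42*(-1/326) + (2*32*3)/((-4989*1/4328)) = 21/163 + 192/(-4989/4328) = 21/163 + 192*(-4328/4989) = 21/163 - 276992/1663 = -45114773/271069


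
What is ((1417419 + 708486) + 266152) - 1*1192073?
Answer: 1199984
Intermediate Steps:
((1417419 + 708486) + 266152) - 1*1192073 = (2125905 + 266152) - 1192073 = 2392057 - 1192073 = 1199984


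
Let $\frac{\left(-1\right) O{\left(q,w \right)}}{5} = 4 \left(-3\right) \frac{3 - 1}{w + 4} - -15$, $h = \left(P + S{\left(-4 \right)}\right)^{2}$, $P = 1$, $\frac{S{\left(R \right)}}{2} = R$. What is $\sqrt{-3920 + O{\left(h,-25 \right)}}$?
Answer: $\frac{i \sqrt{196035}}{7} \approx 63.251 i$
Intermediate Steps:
$S{\left(R \right)} = 2 R$
$h = 49$ ($h = \left(1 + 2 \left(-4\right)\right)^{2} = \left(1 - 8\right)^{2} = \left(-7\right)^{2} = 49$)
$O{\left(q,w \right)} = -75 + \frac{120}{4 + w}$ ($O{\left(q,w \right)} = - 5 \left(4 \left(-3\right) \frac{3 - 1}{w + 4} - -15\right) = - 5 \left(- 12 \frac{2}{4 + w} + 15\right) = - 5 \left(- \frac{24}{4 + w} + 15\right) = - 5 \left(15 - \frac{24}{4 + w}\right) = -75 + \frac{120}{4 + w}$)
$\sqrt{-3920 + O{\left(h,-25 \right)}} = \sqrt{-3920 + \frac{15 \left(-12 - -125\right)}{4 - 25}} = \sqrt{-3920 + \frac{15 \left(-12 + 125\right)}{-21}} = \sqrt{-3920 + 15 \left(- \frac{1}{21}\right) 113} = \sqrt{-3920 - \frac{565}{7}} = \sqrt{- \frac{28005}{7}} = \frac{i \sqrt{196035}}{7}$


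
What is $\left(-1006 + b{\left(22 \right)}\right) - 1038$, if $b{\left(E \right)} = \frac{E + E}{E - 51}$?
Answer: $- \frac{59320}{29} \approx -2045.5$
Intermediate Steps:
$b{\left(E \right)} = \frac{2 E}{-51 + E}$
$\left(-1006 + b{\left(22 \right)}\right) - 1038 = \left(-1006 + 2 \cdot 22 \frac{1}{-51 + 22}\right) - 1038 = \left(-1006 + 2 \cdot 22 \frac{1}{-29}\right) - 1038 = \left(-1006 + 2 \cdot 22 \left(- \frac{1}{29}\right)\right) - 1038 = \left(-1006 - \frac{44}{29}\right) - 1038 = - \frac{29218}{29} - 1038 = - \frac{59320}{29}$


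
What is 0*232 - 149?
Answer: -149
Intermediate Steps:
0*232 - 149 = 0 - 149 = -149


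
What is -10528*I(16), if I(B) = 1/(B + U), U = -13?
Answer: -10528/3 ≈ -3509.3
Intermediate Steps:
I(B) = 1/(-13 + B) (I(B) = 1/(B - 13) = 1/(-13 + B))
-10528*I(16) = -10528/(-13 + 16) = -10528/3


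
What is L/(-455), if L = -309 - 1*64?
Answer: 373/455 ≈ 0.81978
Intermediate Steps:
L = -373 (L = -309 - 64 = -373)
L/(-455) = -373/(-455) = -373*(-1/455) = 373/455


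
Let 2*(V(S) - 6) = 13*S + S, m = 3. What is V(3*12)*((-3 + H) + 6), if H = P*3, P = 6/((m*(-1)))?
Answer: -774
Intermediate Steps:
V(S) = 6 + 7*S (V(S) = 6 + (13*S + S)/2 = 6 + (14*S)/2 = 6 + 7*S)
P = -2 (P = 6/((3*(-1))) = 6/(-3) = 6*(-⅓) = -2)
H = -6 (H = -2*3 = -6)
V(3*12)*((-3 + H) + 6) = (6 + 7*(3*12))*((-3 - 6) + 6) = (6 + 7*36)*(-9 + 6) = (6 + 252)*(-3) = 258*(-3) = -774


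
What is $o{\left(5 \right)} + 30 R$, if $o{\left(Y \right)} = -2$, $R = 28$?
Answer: $838$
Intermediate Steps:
$o{\left(5 \right)} + 30 R = -2 + 30 \cdot 28 = -2 + 840 = 838$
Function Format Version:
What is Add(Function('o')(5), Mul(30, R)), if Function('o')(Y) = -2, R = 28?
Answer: 838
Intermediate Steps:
Add(Function('o')(5), Mul(30, R)) = Add(-2, Mul(30, 28)) = Add(-2, 840) = 838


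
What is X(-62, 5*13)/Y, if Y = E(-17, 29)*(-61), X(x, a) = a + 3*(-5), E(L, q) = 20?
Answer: -5/122 ≈ -0.040984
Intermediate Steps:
X(x, a) = -15 + a (X(x, a) = a - 15 = -15 + a)
Y = -1220 (Y = 20*(-61) = -1220)
X(-62, 5*13)/Y = (-15 + 5*13)/(-1220) = (-15 + 65)*(-1/1220) = 50*(-1/1220) = -5/122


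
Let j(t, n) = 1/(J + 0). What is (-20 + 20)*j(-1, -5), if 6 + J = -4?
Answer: 0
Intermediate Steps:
J = -10 (J = -6 - 4 = -10)
j(t, n) = -⅒ (j(t, n) = 1/(-10 + 0) = 1/(-10) = -⅒)
(-20 + 20)*j(-1, -5) = (-20 + 20)*(-⅒) = 0*(-⅒) = 0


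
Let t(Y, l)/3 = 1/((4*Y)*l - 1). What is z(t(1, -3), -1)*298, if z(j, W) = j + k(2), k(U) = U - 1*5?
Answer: -12516/13 ≈ -962.77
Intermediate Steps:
k(U) = -5 + U (k(U) = U - 5 = -5 + U)
t(Y, l) = 3/(-1 + 4*Y*l) (t(Y, l) = 3/((4*Y)*l - 1) = 3/(4*Y*l - 1) = 3/(-1 + 4*Y*l))
z(j, W) = -3 + j (z(j, W) = j + (-5 + 2) = j - 3 = -3 + j)
z(t(1, -3), -1)*298 = (-3 + 3/(-1 + 4*1*(-3)))*298 = (-3 + 3/(-1 - 12))*298 = (-3 + 3/(-13))*298 = (-3 + 3*(-1/13))*298 = (-3 - 3/13)*298 = -42/13*298 = -12516/13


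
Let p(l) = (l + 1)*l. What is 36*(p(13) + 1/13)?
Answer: 85212/13 ≈ 6554.8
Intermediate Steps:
p(l) = l*(1 + l) (p(l) = (1 + l)*l = l*(1 + l))
36*(p(13) + 1/13) = 36*(13*(1 + 13) + 1/13) = 36*(13*14 + 1/13) = 36*(182 + 1/13) = 36*(2367/13) = 85212/13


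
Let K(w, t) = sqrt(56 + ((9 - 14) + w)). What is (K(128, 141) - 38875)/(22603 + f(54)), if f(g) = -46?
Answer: -38875/22557 + sqrt(179)/22557 ≈ -1.7228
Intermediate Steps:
K(w, t) = sqrt(51 + w) (K(w, t) = sqrt(56 + (-5 + w)) = sqrt(51 + w))
(K(128, 141) - 38875)/(22603 + f(54)) = (sqrt(51 + 128) - 38875)/(22603 - 46) = (sqrt(179) - 38875)/22557 = (-38875 + sqrt(179))*(1/22557) = -38875/22557 + sqrt(179)/22557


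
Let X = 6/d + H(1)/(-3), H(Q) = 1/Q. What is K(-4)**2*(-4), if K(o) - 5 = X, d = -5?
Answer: -10816/225 ≈ -48.071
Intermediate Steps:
X = -23/15 (X = 6/(-5) + 1/(1*(-3)) = 6*(-1/5) + 1*(-1/3) = -6/5 - 1/3 = -23/15 ≈ -1.5333)
K(o) = 52/15 (K(o) = 5 - 23/15 = 52/15)
K(-4)**2*(-4) = (52/15)**2*(-4) = (2704/225)*(-4) = -10816/225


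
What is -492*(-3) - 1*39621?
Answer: -38145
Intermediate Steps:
-492*(-3) - 1*39621 = 1476 - 39621 = -38145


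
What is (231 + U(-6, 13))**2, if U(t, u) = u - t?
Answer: 62500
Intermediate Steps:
(231 + U(-6, 13))**2 = (231 + (13 - 1*(-6)))**2 = (231 + (13 + 6))**2 = (231 + 19)**2 = 250**2 = 62500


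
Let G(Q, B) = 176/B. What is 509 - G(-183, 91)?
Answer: 46143/91 ≈ 507.07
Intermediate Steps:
509 - G(-183, 91) = 509 - 176/91 = 46143/91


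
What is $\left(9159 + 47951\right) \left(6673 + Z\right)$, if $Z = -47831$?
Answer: $-2350533380$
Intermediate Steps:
$\left(9159 + 47951\right) \left(6673 + Z\right) = \left(9159 + 47951\right) \left(6673 - 47831\right) = 57110 \left(-41158\right) = -2350533380$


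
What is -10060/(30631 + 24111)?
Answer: -5030/27371 ≈ -0.18377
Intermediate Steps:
-10060/(30631 + 24111) = -10060/54742 = -10060*1/54742 = -5030/27371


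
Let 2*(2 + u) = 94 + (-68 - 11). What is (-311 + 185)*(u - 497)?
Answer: 61929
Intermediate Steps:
u = 11/2 (u = -2 + (94 + (-68 - 11))/2 = -2 + (94 - 79)/2 = -2 + (½)*15 = -2 + 15/2 = 11/2 ≈ 5.5000)
(-311 + 185)*(u - 497) = (-311 + 185)*(11/2 - 497) = -126*(-983/2) = 61929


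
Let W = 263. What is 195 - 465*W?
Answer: -122100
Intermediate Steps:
195 - 465*W = 195 - 465*263 = 195 - 122295 = -122100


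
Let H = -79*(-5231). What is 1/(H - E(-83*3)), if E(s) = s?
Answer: 1/413498 ≈ 2.4184e-6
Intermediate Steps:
H = 413249
1/(H - E(-83*3)) = 1/(413249 - (-83)*3) = 1/(413249 - 1*(-249)) = 1/(413249 + 249) = 1/413498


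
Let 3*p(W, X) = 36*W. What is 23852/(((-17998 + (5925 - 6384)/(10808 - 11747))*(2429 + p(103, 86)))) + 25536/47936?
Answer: 1176009205673/2209095781255 ≈ 0.53235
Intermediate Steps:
p(W, X) = 12*W (p(W, X) = (36*W)/3 = 12*W)
23852/(((-17998 + (5925 - 6384)/(10808 - 11747))*(2429 + p(103, 86)))) + 25536/47936 = 23852/(((-17998 + (5925 - 6384)/(10808 - 11747))*(2429 + 12*103))) + 25536/47936 = 23852/(((-17998 - 459/(-939))*(2429 + 1236))) + 25536*(1/47936) = 23852/(((-17998 - 459*(-1/939))*3665)) + 57/107 = 23852/(((-17998 + 153/313)*3665)) + 57/107 = 23852/((-5633221/313*3665)) + 57/107 = 23852/(-20645754965/313) + 57/107 = 23852*(-313/20645754965) + 57/107 = -7465676/20645754965 + 57/107 = 1176009205673/2209095781255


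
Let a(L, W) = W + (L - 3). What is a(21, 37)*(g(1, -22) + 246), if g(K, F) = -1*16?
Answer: 12650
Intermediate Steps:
g(K, F) = -16
a(L, W) = -3 + L + W (a(L, W) = W + (-3 + L) = -3 + L + W)
a(21, 37)*(g(1, -22) + 246) = (-3 + 21 + 37)*(-16 + 246) = 55*230 = 12650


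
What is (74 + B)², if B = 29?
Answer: 10609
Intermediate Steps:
(74 + B)² = (74 + 29)² = 103² = 10609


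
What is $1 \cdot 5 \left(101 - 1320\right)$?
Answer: $-6095$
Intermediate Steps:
$1 \cdot 5 \left(101 - 1320\right) = 5 \left(101 - 1320\right) = 5 \left(-1219\right) = -6095$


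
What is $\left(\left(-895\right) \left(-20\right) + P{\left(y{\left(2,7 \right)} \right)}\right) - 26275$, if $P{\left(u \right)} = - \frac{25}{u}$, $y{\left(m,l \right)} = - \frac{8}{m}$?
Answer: $- \frac{33475}{4} \approx -8368.8$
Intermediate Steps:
$\left(\left(-895\right) \left(-20\right) + P{\left(y{\left(2,7 \right)} \right)}\right) - 26275 = \left(\left(-895\right) \left(-20\right) - \frac{25}{\left(-8\right) \frac{1}{2}}\right) - 26275 = \left(17900 - \frac{25}{\left(-8\right) \frac{1}{2}}\right) - 26275 = \left(17900 - \frac{25}{-4}\right) - 26275 = \left(17900 - - \frac{25}{4}\right) - 26275 = \left(17900 + \frac{25}{4}\right) - 26275 = \frac{71625}{4} - 26275 = - \frac{33475}{4}$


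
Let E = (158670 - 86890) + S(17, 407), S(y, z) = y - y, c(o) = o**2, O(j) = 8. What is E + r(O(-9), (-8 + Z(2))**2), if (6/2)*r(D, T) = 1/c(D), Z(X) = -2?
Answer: 13781761/192 ≈ 71780.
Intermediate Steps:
r(D, T) = 1/(3*D**2) (r(D, T) = 1/(3*(D**2)) = 1/(3*D**2))
S(y, z) = 0
E = 71780 (E = (158670 - 86890) + 0 = 71780 + 0 = 71780)
E + r(O(-9), (-8 + Z(2))**2) = 71780 + (1/3)/8**2 = 71780 + (1/3)*(1/64) = 71780 + 1/192 = 13781761/192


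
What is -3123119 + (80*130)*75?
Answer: -2343119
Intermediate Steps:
-3123119 + (80*130)*75 = -3123119 + 10400*75 = -3123119 + 780000 = -2343119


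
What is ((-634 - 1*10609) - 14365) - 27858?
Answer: -53466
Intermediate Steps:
((-634 - 1*10609) - 14365) - 27858 = ((-634 - 10609) - 14365) - 27858 = (-11243 - 14365) - 27858 = -25608 - 27858 = -53466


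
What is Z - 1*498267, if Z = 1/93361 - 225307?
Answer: -67553592213/93361 ≈ -7.2357e+5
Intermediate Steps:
Z = -21034886826/93361 (Z = 1/93361 - 225307 = -21034886826/93361 ≈ -2.2531e+5)
Z - 1*498267 = -21034886826/93361 - 1*498267 = -21034886826/93361 - 498267 = -67553592213/93361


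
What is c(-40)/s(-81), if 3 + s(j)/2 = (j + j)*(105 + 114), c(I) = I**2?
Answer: -800/35481 ≈ -0.022547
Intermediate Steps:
s(j) = -6 + 876*j (s(j) = -6 + 2*((j + j)*(105 + 114)) = -6 + 2*((2*j)*219) = -6 + 2*(438*j) = -6 + 876*j)
c(-40)/s(-81) = (-40)**2/(-6 + 876*(-81)) = 1600/(-6 - 70956) = 1600/(-70962) = 1600*(-1/70962) = -800/35481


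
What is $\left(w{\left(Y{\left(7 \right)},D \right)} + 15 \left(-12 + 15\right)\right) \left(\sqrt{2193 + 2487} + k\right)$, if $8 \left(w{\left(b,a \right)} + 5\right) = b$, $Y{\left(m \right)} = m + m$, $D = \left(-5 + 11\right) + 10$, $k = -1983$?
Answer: $- \frac{331161}{4} + \frac{501 \sqrt{130}}{2} \approx -79934.0$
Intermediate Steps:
$D = 16$ ($D = 6 + 10 = 16$)
$Y{\left(m \right)} = 2 m$
$w{\left(b,a \right)} = -5 + \frac{b}{8}$
$\left(w{\left(Y{\left(7 \right)},D \right)} + 15 \left(-12 + 15\right)\right) \left(\sqrt{2193 + 2487} + k\right) = \left(\left(-5 + \frac{2 \cdot 7}{8}\right) + 15 \left(-12 + 15\right)\right) \left(\sqrt{2193 + 2487} - 1983\right) = \left(\left(-5 + \frac{1}{8} \cdot 14\right) + 15 \cdot 3\right) \left(\sqrt{4680} - 1983\right) = \left(\left(-5 + \frac{7}{4}\right) + 45\right) \left(6 \sqrt{130} - 1983\right) = \left(- \frac{13}{4} + 45\right) \left(-1983 + 6 \sqrt{130}\right) = \frac{167 \left(-1983 + 6 \sqrt{130}\right)}{4} = - \frac{331161}{4} + \frac{501 \sqrt{130}}{2}$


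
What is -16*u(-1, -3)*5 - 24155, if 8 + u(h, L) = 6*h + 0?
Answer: -23035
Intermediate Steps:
u(h, L) = -8 + 6*h (u(h, L) = -8 + (6*h + 0) = -8 + 6*h)
-16*u(-1, -3)*5 - 24155 = -16*(-8 + 6*(-1))*5 - 24155 = -16*(-8 - 6)*5 - 24155 = -16*(-14)*5 - 24155 = 224*5 - 24155 = 1120 - 24155 = -23035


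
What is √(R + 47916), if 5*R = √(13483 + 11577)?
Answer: √(1197900 + 10*√6265)/5 ≈ 218.97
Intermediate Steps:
R = 2*√6265/5 (R = √(13483 + 11577)/5 = √25060/5 = (2*√6265)/5 = 2*√6265/5 ≈ 31.661)
√(R + 47916) = √(2*√6265/5 + 47916) = √(47916 + 2*√6265/5)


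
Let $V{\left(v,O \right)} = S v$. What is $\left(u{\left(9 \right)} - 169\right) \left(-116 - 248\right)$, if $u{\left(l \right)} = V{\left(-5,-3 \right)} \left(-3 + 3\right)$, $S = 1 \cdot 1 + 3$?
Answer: $61516$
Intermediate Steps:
$S = 4$ ($S = 1 + 3 = 4$)
$V{\left(v,O \right)} = 4 v$
$u{\left(l \right)} = 0$ ($u{\left(l \right)} = 4 \left(-5\right) \left(-3 + 3\right) = \left(-20\right) 0 = 0$)
$\left(u{\left(9 \right)} - 169\right) \left(-116 - 248\right) = \left(0 - 169\right) \left(-116 - 248\right) = \left(-169\right) \left(-364\right) = 61516$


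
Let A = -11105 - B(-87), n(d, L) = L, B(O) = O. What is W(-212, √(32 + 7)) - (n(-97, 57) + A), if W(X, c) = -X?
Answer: 11173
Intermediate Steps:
A = -11018 (A = -11105 - 1*(-87) = -11105 + 87 = -11018)
W(-212, √(32 + 7)) - (n(-97, 57) + A) = -1*(-212) - (57 - 11018) = 212 - 1*(-10961) = 212 + 10961 = 11173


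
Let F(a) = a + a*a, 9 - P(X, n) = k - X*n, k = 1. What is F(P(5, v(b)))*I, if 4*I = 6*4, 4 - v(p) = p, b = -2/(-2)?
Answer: 3312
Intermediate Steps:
b = 1 (b = -2*(-½) = 1)
v(p) = 4 - p
P(X, n) = 8 + X*n (P(X, n) = 9 - (1 - X*n) = 9 + (-1 + X*n) = 8 + X*n)
I = 6 (I = (6*4)/4 = (¼)*24 = 6)
F(a) = a + a²
F(P(5, v(b)))*I = ((8 + 5*(4 - 1*1))*(1 + (8 + 5*(4 - 1*1))))*6 = ((8 + 5*(4 - 1))*(1 + (8 + 5*(4 - 1))))*6 = ((8 + 5*3)*(1 + (8 + 5*3)))*6 = ((8 + 15)*(1 + (8 + 15)))*6 = (23*(1 + 23))*6 = (23*24)*6 = 552*6 = 3312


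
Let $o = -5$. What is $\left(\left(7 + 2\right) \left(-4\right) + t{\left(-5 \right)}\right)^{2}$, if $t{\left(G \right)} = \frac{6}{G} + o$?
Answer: $\frac{44521}{25} \approx 1780.8$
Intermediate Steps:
$t{\left(G \right)} = -5 + \frac{6}{G}$ ($t{\left(G \right)} = \frac{6}{G} - 5 = -5 + \frac{6}{G}$)
$\left(\left(7 + 2\right) \left(-4\right) + t{\left(-5 \right)}\right)^{2} = \left(\left(7 + 2\right) \left(-4\right) - \left(5 - \frac{6}{-5}\right)\right)^{2} = \left(9 \left(-4\right) + \left(-5 + 6 \left(- \frac{1}{5}\right)\right)\right)^{2} = \left(-36 - \frac{31}{5}\right)^{2} = \left(- \frac{211}{5}\right)^{2} = \frac{44521}{25}$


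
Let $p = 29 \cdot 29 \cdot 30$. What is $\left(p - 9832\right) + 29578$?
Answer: $44976$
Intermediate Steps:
$p = 25230$ ($p = 841 \cdot 30 = 25230$)
$\left(p - 9832\right) + 29578 = \left(25230 - 9832\right) + 29578 = 15398 + 29578 = 44976$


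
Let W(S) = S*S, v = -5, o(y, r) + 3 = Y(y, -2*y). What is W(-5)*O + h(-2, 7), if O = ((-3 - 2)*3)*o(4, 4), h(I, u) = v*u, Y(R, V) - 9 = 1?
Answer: -2660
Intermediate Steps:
Y(R, V) = 10 (Y(R, V) = 9 + 1 = 10)
o(y, r) = 7 (o(y, r) = -3 + 10 = 7)
h(I, u) = -5*u
O = -105 (O = ((-3 - 2)*3)*7 = -5*3*7 = -15*7 = -105)
W(S) = S**2
W(-5)*O + h(-2, 7) = (-5)**2*(-105) - 5*7 = 25*(-105) - 35 = -2625 - 35 = -2660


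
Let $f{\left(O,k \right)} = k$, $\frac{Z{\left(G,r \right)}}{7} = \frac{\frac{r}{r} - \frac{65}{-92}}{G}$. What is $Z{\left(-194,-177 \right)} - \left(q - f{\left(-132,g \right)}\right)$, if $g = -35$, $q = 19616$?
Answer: $- \frac{350732147}{17848} \approx -19651.0$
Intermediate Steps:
$Z{\left(G,r \right)} = \frac{1099}{92 G}$ ($Z{\left(G,r \right)} = 7 \frac{\frac{r}{r} - \frac{65}{-92}}{G} = 7 \frac{1 - - \frac{65}{92}}{G} = 7 \frac{1 + \frac{65}{92}}{G} = 7 \frac{157}{92 G} = \frac{1099}{92 G}$)
$Z{\left(-194,-177 \right)} - \left(q - f{\left(-132,g \right)}\right) = \frac{1099}{92 \left(-194\right)} - \left(19616 - -35\right) = \frac{1099}{92} \left(- \frac{1}{194}\right) - \left(19616 + 35\right) = - \frac{1099}{17848} - 19651 = - \frac{350732147}{17848}$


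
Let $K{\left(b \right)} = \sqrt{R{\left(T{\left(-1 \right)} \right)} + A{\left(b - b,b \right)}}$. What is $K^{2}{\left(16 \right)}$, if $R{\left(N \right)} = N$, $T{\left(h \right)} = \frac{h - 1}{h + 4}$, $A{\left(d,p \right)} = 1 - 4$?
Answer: $- \frac{11}{3} \approx -3.6667$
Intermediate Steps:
$A{\left(d,p \right)} = -3$ ($A{\left(d,p \right)} = 1 - 4 = -3$)
$T{\left(h \right)} = \frac{-1 + h}{4 + h}$
$K{\left(b \right)} = \frac{i \sqrt{33}}{3}$ ($K{\left(b \right)} = \sqrt{\frac{-1 - 1}{4 - 1} - 3} = \sqrt{\frac{1}{3} \left(-2\right) - 3} = \sqrt{- \frac{2}{3} - 3} = \sqrt{- \frac{11}{3}} = \frac{i \sqrt{33}}{3}$)
$K^{2}{\left(16 \right)} = \left(\frac{i \sqrt{33}}{3}\right)^{2} = - \frac{11}{3}$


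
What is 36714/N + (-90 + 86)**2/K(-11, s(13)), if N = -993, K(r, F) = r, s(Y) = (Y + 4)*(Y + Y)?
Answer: -139914/3641 ≈ -38.427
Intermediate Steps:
s(Y) = 2*Y*(4 + Y) (s(Y) = (4 + Y)*(2*Y) = 2*Y*(4 + Y))
36714/N + (-90 + 86)**2/K(-11, s(13)) = 36714/(-993) + (-90 + 86)**2/(-11) = 36714*(-1/993) + (-4)**2*(-1/11) = -12238/331 + 16*(-1/11) = -12238/331 - 16/11 = -139914/3641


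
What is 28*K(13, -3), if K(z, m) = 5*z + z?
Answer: 2184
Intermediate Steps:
K(z, m) = 6*z
28*K(13, -3) = 28*(6*13) = 28*78 = 2184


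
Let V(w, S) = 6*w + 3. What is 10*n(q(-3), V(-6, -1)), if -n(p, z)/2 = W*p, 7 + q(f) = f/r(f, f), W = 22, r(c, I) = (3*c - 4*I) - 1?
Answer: 3740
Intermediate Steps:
r(c, I) = -1 - 4*I + 3*c (r(c, I) = (-4*I + 3*c) - 1 = -1 - 4*I + 3*c)
V(w, S) = 3 + 6*w
q(f) = -7 + f/(-1 - f) (q(f) = -7 + f/(-1 - 4*f + 3*f) = -7 + f/(-1 - f))
n(p, z) = -44*p
10*n(q(-3), V(-6, -1)) = 10*(-44*(-7 - 8*(-3))/(1 - 3)) = 10*(-44*(-7 + 24)/(-2)) = 10*(-(-22)*17) = 10*(-44*(-17/2)) = 10*374 = 3740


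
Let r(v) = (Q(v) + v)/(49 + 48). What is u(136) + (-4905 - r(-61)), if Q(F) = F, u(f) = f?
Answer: -462471/97 ≈ -4767.7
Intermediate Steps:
r(v) = 2*v/97 (r(v) = (v + v)/(49 + 48) = (2*v)/97 = (2*v)*(1/97) = 2*v/97)
u(136) + (-4905 - r(-61)) = 136 + (-4905 - 2*(-61)/97) = 136 + (-4905 - 1*(-122/97)) = 136 + (-4905 + 122/97) = 136 - 475663/97 = -462471/97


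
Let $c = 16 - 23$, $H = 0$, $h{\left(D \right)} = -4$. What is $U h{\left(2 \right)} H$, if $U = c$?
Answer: $0$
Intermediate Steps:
$c = -7$ ($c = 16 - 23 = -7$)
$U = -7$
$U h{\left(2 \right)} H = \left(-7\right) \left(-4\right) 0 = 28 \cdot 0 = 0$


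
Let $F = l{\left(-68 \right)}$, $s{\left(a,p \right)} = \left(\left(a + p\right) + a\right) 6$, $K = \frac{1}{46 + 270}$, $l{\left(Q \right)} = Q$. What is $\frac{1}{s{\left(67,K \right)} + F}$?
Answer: $\frac{158}{116291} \approx 0.0013587$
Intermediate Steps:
$K = \frac{1}{316} \approx 0.0031646$
$s{\left(a,p \right)} = 6 p + 12 a$ ($s{\left(a,p \right)} = \left(p + 2 a\right) 6 = 6 p + 12 a$)
$F = -68$
$\frac{1}{s{\left(67,K \right)} + F} = \frac{1}{\left(6 \cdot \frac{1}{316} + 12 \cdot 67\right) - 68} = \frac{1}{\left(\frac{3}{158} + 804\right) - 68} = \frac{1}{\frac{127035}{158} - 68} = \frac{1}{\frac{116291}{158}} = \frac{158}{116291}$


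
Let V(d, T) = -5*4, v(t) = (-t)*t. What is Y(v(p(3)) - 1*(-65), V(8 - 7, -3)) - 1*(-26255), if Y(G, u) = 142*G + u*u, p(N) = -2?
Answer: 35317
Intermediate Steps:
v(t) = -t**2
V(d, T) = -20
Y(G, u) = u**2 + 142*G (Y(G, u) = 142*G + u**2 = u**2 + 142*G)
Y(v(p(3)) - 1*(-65), V(8 - 7, -3)) - 1*(-26255) = ((-20)**2 + 142*(-1*(-2)**2 - 1*(-65))) - 1*(-26255) = (400 + 142*(-1*4 + 65)) + 26255 = (400 + 142*(-4 + 65)) + 26255 = (400 + 142*61) + 26255 = (400 + 8662) + 26255 = 9062 + 26255 = 35317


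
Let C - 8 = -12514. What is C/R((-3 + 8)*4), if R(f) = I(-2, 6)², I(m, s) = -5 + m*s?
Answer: -12506/289 ≈ -43.273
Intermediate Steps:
R(f) = 289 (R(f) = (-5 - 2*6)² = (-5 - 12)² = (-17)² = 289)
C = -12506 (C = 8 - 12514 = -12506)
C/R((-3 + 8)*4) = -12506/289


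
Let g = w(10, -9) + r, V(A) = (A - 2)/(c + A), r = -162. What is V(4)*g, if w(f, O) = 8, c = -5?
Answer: 308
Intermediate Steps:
V(A) = (-2 + A)/(-5 + A) (V(A) = (A - 2)/(-5 + A) = (-2 + A)/(-5 + A))
g = -154 (g = 8 - 162 = -154)
V(4)*g = ((-2 + 4)/(-5 + 4))*(-154) = (2/(-1))*(-154) = -1*2*(-154) = -2*(-154) = 308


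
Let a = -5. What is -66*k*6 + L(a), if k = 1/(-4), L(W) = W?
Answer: 94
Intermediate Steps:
k = -¼ (k = 1*(-¼) = -¼ ≈ -0.25000)
-66*k*6 + L(a) = -(-33)*6/2 - 5 = -66*(-3/2) - 5 = 99 - 5 = 94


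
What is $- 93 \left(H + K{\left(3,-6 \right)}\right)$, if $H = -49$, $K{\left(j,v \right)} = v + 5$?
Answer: $4650$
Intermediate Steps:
$K{\left(j,v \right)} = 5 + v$
$- 93 \left(H + K{\left(3,-6 \right)}\right) = - 93 \left(-49 + \left(5 - 6\right)\right) = - 93 \left(-49 - 1\right) = \left(-93\right) \left(-50\right) = 4650$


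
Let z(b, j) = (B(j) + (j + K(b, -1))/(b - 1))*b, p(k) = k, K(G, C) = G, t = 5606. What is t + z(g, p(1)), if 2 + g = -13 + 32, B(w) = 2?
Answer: 45273/8 ≈ 5659.1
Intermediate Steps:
g = 17 (g = -2 + (-13 + 32) = -2 + 19 = 17)
z(b, j) = b*(2 + (b + j)/(-1 + b)) (z(b, j) = (2 + (j + b)/(b - 1))*b = (2 + (b + j)/(-1 + b))*b = b*(2 + (b + j)/(-1 + b)))
t + z(g, p(1)) = 5606 + 17*(-2 + 1 + 3*17)/(-1 + 17) = 5606 + 17*(-2 + 1 + 51)/16 = 5606 + 17*(1/16)*50 = 5606 + 425/8 = 45273/8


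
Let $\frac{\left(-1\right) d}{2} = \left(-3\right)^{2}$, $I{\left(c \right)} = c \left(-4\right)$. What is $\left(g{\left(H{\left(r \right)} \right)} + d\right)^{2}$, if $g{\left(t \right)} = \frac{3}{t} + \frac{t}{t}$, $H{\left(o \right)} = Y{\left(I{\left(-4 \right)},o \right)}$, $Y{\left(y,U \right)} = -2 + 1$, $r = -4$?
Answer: $400$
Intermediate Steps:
$I{\left(c \right)} = - 4 c$
$Y{\left(y,U \right)} = -1$
$H{\left(o \right)} = -1$
$g{\left(t \right)} = 1 + \frac{3}{t}$ ($g{\left(t \right)} = \frac{3}{t} + 1 = 1 + \frac{3}{t}$)
$d = -18$ ($d = - 2 \left(-3\right)^{2} = \left(-2\right) 9 = -18$)
$\left(g{\left(H{\left(r \right)} \right)} + d\right)^{2} = \left(\frac{3 - 1}{-1} - 18\right)^{2} = \left(\left(-1\right) 2 - 18\right)^{2} = \left(-2 - 18\right)^{2} = \left(-20\right)^{2} = 400$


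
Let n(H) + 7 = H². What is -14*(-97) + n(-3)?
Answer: 1360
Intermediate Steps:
n(H) = -7 + H²
-14*(-97) + n(-3) = -14*(-97) + (-7 + (-3)²) = 1358 + (-7 + 9) = 1358 + 2 = 1360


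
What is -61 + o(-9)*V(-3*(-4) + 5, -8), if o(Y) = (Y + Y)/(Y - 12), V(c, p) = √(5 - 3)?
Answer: -61 + 6*√2/7 ≈ -59.788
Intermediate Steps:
V(c, p) = √2
o(Y) = 2*Y/(-12 + Y) (o(Y) = (2*Y)/(-12 + Y) = 2*Y/(-12 + Y))
-61 + o(-9)*V(-3*(-4) + 5, -8) = -61 + (2*(-9)/(-12 - 9))*√2 = -61 + (2*(-9)/(-21))*√2 = -61 + (2*(-9)*(-1/21))*√2 = -61 + 6*√2/7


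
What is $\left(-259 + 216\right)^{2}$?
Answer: $1849$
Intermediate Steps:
$\left(-259 + 216\right)^{2} = \left(-43\right)^{2} = 1849$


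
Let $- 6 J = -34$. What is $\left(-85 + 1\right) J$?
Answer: $-476$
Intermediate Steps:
$J = \frac{17}{3}$ ($J = \left(- \frac{1}{6}\right) \left(-34\right) = \frac{17}{3} \approx 5.6667$)
$\left(-85 + 1\right) J = \left(-85 + 1\right) \frac{17}{3} = \left(-84\right) \frac{17}{3} = -476$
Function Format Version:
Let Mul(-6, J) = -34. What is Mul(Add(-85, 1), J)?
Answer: -476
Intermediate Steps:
J = Rational(17, 3) (J = Mul(Rational(-1, 6), -34) = Rational(17, 3) ≈ 5.6667)
Mul(Add(-85, 1), J) = Mul(Add(-85, 1), Rational(17, 3)) = Mul(-84, Rational(17, 3)) = -476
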